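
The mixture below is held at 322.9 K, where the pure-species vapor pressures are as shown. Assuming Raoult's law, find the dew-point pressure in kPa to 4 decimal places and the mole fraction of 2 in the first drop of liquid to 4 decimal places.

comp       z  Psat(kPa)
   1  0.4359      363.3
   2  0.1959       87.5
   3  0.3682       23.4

At the dew point ψ → 1, so Σzᵢ/Kᵢ = 1 with Kᵢ = Pᵢˢᵃᵗ/P ⇒ 1/P = Σzᵢ/Pᵢˢᵃᵗ.
1/P = 0.4359/363.3 + 0.1959/87.5 + 0.3682/23.4 = 0.0191737 ⇒ P = 52.1547 kPa
xᵢ = zᵢP/Pᵢˢᵃᵗ ⇒ x_2 = 0.1959·52.1547/87.5 = 0.1168

Pdew = 52.1547 kPa, x_2 = 0.1168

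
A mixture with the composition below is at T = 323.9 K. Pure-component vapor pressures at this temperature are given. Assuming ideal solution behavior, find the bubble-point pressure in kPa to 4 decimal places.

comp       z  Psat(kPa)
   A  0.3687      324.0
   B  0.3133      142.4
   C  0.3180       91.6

Pbub = 193.2015 kPa

At the bubble point ψ → 0, so ΣzᵢKᵢ = 1 with Kᵢ = Pᵢˢᵃᵗ/P ⇒ P = ΣzᵢPᵢˢᵃᵗ.
P = 0.3687·324.0 + 0.3133·142.4 + 0.3180·91.6 = 193.2015 kPa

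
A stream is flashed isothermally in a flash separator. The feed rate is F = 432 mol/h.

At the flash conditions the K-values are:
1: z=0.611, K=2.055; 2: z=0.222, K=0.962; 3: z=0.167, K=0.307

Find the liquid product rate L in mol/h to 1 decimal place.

Let ψ = V/F and solve Σ zᵢ(Kᵢ−1)/(1+ψ(Kᵢ−1)) = 0.
g(0) = ΣzᵢKᵢ − 1 = 0.520 and g(1) = 1 − Σzᵢ/Kᵢ = -0.072, so a root lies in (0, 1).
Iterate (Newton) starting at ψ = 0.5:
  ψ = 0.500: g = 0.2363, g' = -0.480 → ψ = 0.993
  ψ = 0.993: g = -0.0648, g' = -0.986 → ψ = 0.927
  ψ = 0.927: g = -0.0065, g' = -0.801 → ψ = 0.919
Converged at ψ = 0.919.
Then V = ψ·F = 0.9188·432 = 396.9 mol/h and L = F − V = 35.1 mol/h.

L = 35.1 mol/h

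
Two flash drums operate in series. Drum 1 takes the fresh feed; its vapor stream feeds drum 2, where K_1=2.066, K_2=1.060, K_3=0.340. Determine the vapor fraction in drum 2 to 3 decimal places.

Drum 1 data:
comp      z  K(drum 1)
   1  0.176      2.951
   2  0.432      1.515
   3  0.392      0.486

V/F (drum 2) = 0.200

Drum 1:
Let ψ₁ = V/F and solve Σ zᵢ(Kᵢ−1)/(1+ψ₁(Kᵢ−1)) = 0.
Feasibility: ΣzᵢKᵢ = 1.364, Σzᵢ/Kᵢ = 1.151 — both > 1, two phases present.
Iterate (Newton) starting at ψ₁ = 0.69:
  ψ₁ = 0.690: g = -0.0017, g' = -0.433 → ψ₁ = 0.686
Converged at ψ₁ = 0.686.
Drum-1 compositions:
  1: x = 0.075, y = 0.222
  2: x = 0.319, y = 0.484
  3: x = 0.606, y = 0.294
Drum-2 feed = drum-1 vapor: z₂ = (0.2221, 0.4836, 0.2943).
Drum 2:
Material balance + equilibrium reduce to Σ zᵢ(Kᵢ−1)/(1+ψ₂(Kᵢ−1)) = 0.
Feasibility: ΣzᵢKᵢ = 1.072, Σzᵢ/Kᵢ = 1.429 — both > 1, two phases present.
Newton iteration, ψ₂⁰ = 0.54:
  ψ₂ = 0.540: g = -0.1234, g' = -0.413 → ψ₂ = 0.241
  ψ₂ = 0.241: g = -0.0140, g' = -0.343 → ψ₂ = 0.200
Converged at ψ₂ = 0.200.
  1: x = 0.183, y = 0.378
  2: x = 0.478, y = 0.507
  3: x = 0.339, y = 0.115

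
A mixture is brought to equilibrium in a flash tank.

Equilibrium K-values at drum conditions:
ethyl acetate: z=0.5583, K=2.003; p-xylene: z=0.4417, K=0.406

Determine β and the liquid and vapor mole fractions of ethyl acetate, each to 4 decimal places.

β = 0.4995, x_ethyl acetate = 0.3719, y_ethyl acetate = 0.7450

Rachford–Rice: g(β) = Σ zᵢ(Kᵢ−1)/(1+β(Kᵢ−1)) = 0.
g(0) = ΣzᵢKᵢ − 1 = 0.2976 and g(1) = 1 − Σzᵢ/Kᵢ = -0.3667, so a root lies in (0, 1).
Newton–Raphson from β = 0.65:
  β = 0.6500: g = -0.08840, g' = -0.6193 → β = 0.5073
  β = 0.5073: g = -0.00438, g' = -0.5660 → β = 0.4995
Converged at β = 0.4995.
Compositions from xᵢ = zᵢ/(1+β(Kᵢ−1)), yᵢ = Kᵢxᵢ:
  ethyl acetate: x = 0.3719, y = 0.7450
  p-xylene: x = 0.6281, y = 0.2550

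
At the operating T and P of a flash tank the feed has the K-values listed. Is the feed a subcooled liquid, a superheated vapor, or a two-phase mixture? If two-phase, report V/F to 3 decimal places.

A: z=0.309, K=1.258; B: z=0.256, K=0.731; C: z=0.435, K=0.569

subcooled liquid

ΣzᵢKᵢ = 0.823; Σzᵢ/Kᵢ = 1.360.
Since ΣzᵢKᵢ < 1 the mixture is below its bubble point — single liquid phase.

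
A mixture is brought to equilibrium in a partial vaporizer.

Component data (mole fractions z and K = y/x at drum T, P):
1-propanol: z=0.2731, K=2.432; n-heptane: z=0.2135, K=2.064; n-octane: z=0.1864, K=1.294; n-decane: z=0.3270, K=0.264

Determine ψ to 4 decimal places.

Material balance + equilibrium reduce to Σ zᵢ(Kᵢ−1)/(1+ψ(Kᵢ−1)) = 0.
g(0) = ΣzᵢKᵢ − 1 = 0.4324 and g(1) = 1 − Σzᵢ/Kᵢ = -0.5984, so a root lies in (0, 1).
Iterate (Newton) starting at ψ = 0.5:
  ψ = 0.5000: g = 0.04315, g' = -0.7489 → ψ = 0.5576
  ψ = 0.5576: g = -0.00110, g' = -0.7898 → ψ = 0.5562
Converged at ψ = 0.5562.

ψ = 0.5562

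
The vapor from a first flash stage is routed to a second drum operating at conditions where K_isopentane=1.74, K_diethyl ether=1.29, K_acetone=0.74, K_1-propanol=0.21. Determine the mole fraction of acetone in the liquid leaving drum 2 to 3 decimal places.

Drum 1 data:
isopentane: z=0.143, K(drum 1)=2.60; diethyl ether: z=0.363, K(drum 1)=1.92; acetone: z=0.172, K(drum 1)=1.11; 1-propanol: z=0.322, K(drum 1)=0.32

x_acetone (drum 2) = 0.198

Drum 1:
Iterate (Newton) starting at ψ₁ = 0.34:
  ψ₁ = 0.340: g = 0.1360, g' = -0.586 → ψ₁ = 0.572
  ψ₁ = 0.572: g = -0.0024, g' = -0.632 → ψ₁ = 0.568
Converged at ψ₁ = 0.568.
Drum-1 compositions:
  isopentane: x = 0.075, y = 0.195
  diethyl ether: x = 0.238, y = 0.458
  acetone: x = 0.162, y = 0.180
  1-propanol: x = 0.525, y = 0.168
Drum-2 feed = drum-1 vapor: z₂ = (0.1947, 0.4576, 0.1797, 0.1680).
Drum 2:
Rachford–Rice: g(ψ₂) = Σ zᵢ(Kᵢ−1)/(1+ψ₂(Kᵢ−1)) = 0.
g(0) = ΣzᵢKᵢ − 1 = 0.097 and g(1) = 1 − Σzᵢ/Kᵢ = -0.509, so a root lies in (0, 1).
Newton iteration, ψ₂⁰ = 0.31:
  ψ₂ = 0.310: g = 0.0124, g' = -0.301 → ψ₂ = 0.351
  ψ₂ = 0.351: g = -0.0003, g' = -0.314 → ψ₂ = 0.350
Converged at ψ₂ = 0.350.
  isopentane: x = 0.155, y = 0.269
  diethyl ether: x = 0.415, y = 0.536
  acetone: x = 0.198, y = 0.146
  1-propanol: x = 0.232, y = 0.049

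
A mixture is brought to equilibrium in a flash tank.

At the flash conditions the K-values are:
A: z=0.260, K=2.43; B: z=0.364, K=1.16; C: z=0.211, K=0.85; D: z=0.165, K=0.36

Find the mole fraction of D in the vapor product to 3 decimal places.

Rachford–Rice: g(ψ) = Σ zᵢ(Kᵢ−1)/(1+ψ(Kᵢ−1)) = 0.
g(0) = ΣzᵢKᵢ − 1 = 0.293 and g(1) = 1 − Σzᵢ/Kᵢ = -0.127, so a root lies in (0, 1).
Newton iteration, ψ⁰ = 0.5:
  ψ = 0.500: g = 0.0812, g' = -0.340 → ψ = 0.739
  ψ = 0.739: g = -0.0029, g' = -0.382 → ψ = 0.731
Converged at ψ = 0.731.
Compositions from xᵢ = zᵢ/(1+ψ(Kᵢ−1)), yᵢ = Kᵢxᵢ:
  A: x = 0.127, y = 0.309
  B: x = 0.326, y = 0.378
  C: x = 0.237, y = 0.201
  D: x = 0.310, y = 0.112

y_D = 0.112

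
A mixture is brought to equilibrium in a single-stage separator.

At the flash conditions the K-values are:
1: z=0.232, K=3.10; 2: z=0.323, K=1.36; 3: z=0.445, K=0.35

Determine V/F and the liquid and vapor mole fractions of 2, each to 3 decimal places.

V/F = 0.364, x_2 = 0.286, y_2 = 0.388

Material balance + equilibrium reduce to Σ zᵢ(Kᵢ−1)/(1+V/F(Kᵢ−1)) = 0.
g(0) = ΣzᵢKᵢ − 1 = 0.314 and g(1) = 1 − Σzᵢ/Kᵢ = -0.584, so a root lies in (0, 1).
Iterate (Newton) starting at V/F = 0.5:
  V/F = 0.500: g = -0.0923, g' = -0.686 → V/F = 0.365
  V/F = 0.365: g = -0.0010, g' = -0.684 → V/F = 0.364
Converged at V/F = 0.364.
Compositions from xᵢ = zᵢ/(1+V/F(Kᵢ−1)), yᵢ = Kᵢxᵢ:
  1: x = 0.131, y = 0.408
  2: x = 0.286, y = 0.388
  3: x = 0.583, y = 0.204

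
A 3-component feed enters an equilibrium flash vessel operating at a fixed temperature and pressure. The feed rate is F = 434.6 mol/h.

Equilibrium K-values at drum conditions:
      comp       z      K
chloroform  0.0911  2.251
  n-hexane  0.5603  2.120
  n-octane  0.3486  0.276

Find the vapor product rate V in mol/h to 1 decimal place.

Material balance + equilibrium reduce to Σ zᵢ(Kᵢ−1)/(1+V/F(Kᵢ−1)) = 0.
Feasibility: ΣzᵢKᵢ = 1.4891, Σzᵢ/Kᵢ = 1.5678 — both > 1, two phases present.
Newton iteration, V/F⁰ = 0.59:
  V/F = 0.5900: g = 0.00283, g' = -0.8589 → V/F = 0.5933
Converged at V/F = 0.5933.
Then V = V/F·F = 0.5933·434.6 = 257.8 mol/h and L = F − V = 176.8 mol/h.

V = 257.8 mol/h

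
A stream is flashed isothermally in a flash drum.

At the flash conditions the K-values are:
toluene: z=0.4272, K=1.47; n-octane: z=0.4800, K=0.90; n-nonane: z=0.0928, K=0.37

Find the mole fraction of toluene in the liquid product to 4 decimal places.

Newton–Raphson from ψ = 0.34:
  ψ = 0.3400: g = 0.04903, g' = -0.1349 → ψ = 0.7033
  ψ = 0.7033: g = -0.00571, g' = -0.1776 → ψ = 0.6712
  ψ = 0.6712: g = -0.00011, g' = -0.1706 → ψ = 0.6705
Converged at ψ = 0.6705.
Compositions from xᵢ = zᵢ/(1+ψ(Kᵢ−1)), yᵢ = Kᵢxᵢ:
  toluene: x = 0.3248, y = 0.4775
  n-octane: x = 0.5145, y = 0.4630
  n-nonane: x = 0.1607, y = 0.0594

x_toluene = 0.3248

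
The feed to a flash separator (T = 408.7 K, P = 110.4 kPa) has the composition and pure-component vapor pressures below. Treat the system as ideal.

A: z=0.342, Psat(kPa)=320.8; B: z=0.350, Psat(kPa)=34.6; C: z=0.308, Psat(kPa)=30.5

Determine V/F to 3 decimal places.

Raoult's law: Kᵢ = Pᵢˢᵃᵗ/P = Pᵢˢᵃᵗ/110.4.
  K_A = 320.8/110.4 = 2.90580, K_B = 34.6/110.4 = 0.31341, K_C = 30.5/110.4 = 0.27627
Material balance + equilibrium reduce to Σ zᵢ(Kᵢ−1)/(1+V/F(Kᵢ−1)) = 0.
g(0) = ΣzᵢKᵢ − 1 = 0.189 and g(1) = 1 − Σzᵢ/Kᵢ = -1.349, so a root lies in (0, 1).
Iterate (Newton) starting at V/F = 0.37:
  V/F = 0.370: g = -0.2443, g' = -1.025 → V/F = 0.132
  V/F = 0.132: g = 0.0106, g' = -1.191 → V/F = 0.140
  V/F = 0.140: g = 0.0001, g' = -1.175 → V/F = 0.141
Converged at V/F = 0.141.

V/F = 0.141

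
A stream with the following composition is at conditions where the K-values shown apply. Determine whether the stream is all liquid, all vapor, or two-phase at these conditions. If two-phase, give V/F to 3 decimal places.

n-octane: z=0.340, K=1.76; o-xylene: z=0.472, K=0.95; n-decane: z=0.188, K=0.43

ΣzᵢKᵢ = 1.128; Σzᵢ/Kᵢ = 1.127.
Both exceed 1, so a two-phase solution exists.
Material balance + equilibrium reduce to Σ zᵢ(Kᵢ−1)/(1+ψ(Kᵢ−1)) = 0.
Iterate (Newton) starting at ψ = 0.5:
  ψ = 0.500: g = 0.0132, g' = -0.224 → ψ = 0.559
  ψ = 0.559: g = -0.0002, g' = -0.230 → ψ = 0.558
Converged at ψ = 0.558.

two-phase, V/F = 0.558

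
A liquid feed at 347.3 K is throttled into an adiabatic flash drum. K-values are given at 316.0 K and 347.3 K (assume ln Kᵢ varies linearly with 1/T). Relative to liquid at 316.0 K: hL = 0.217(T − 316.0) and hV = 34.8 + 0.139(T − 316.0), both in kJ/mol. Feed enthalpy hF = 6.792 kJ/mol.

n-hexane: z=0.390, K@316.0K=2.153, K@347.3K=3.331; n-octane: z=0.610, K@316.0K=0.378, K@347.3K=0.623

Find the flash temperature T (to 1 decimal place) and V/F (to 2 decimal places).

T = 319.6 K, V/F = 0.17

Adiabatic flash: solve Rachford–Rice at each trial T, then check hF = ψ·hV(T) + (1−ψ)·hL(T).
  T = 316.0 K: K = (2.153, 0.378), RR gives ψ = 0.098, H_out = 3.409 kJ/mol
  T = 347.3 K: K = (3.331, 0.623), RR gives ψ = 0.773, H_out = 31.799 kJ/mol
  T = 331.6 K: K = (2.704, 0.491), RR gives ψ = 0.408, H_out = 17.075 kJ/mol
  T = 323.8 K: K = (2.419, 0.432), RR gives ψ = 0.257, H_out = 10.475 kJ/mol
  T = 319.9 K: K = (2.284, 0.404), RR gives ψ = 0.180, H_out = 7.046 kJ/mol
  T = 317.9 K: K = (2.216, 0.391), RR gives ψ = 0.139, H_out = 5.214 kJ/mol
Linear interpolation between T = 317.9 (H_out = 5.214) and T = 319.9 (H_out = 7.046) on hF = 6.792 gives T ≈ 319.6 K, at which ψ = 0.17.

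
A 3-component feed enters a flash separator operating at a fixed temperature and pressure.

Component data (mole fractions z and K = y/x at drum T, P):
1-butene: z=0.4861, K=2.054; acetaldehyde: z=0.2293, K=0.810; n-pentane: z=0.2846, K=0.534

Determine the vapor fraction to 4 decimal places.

ψ = 0.8460

Let ψ = V/F and solve Σ zᵢ(Kᵢ−1)/(1+ψ(Kᵢ−1)) = 0.
Check two-phase: ΣzᵢKᵢ = 1.3362 > 1 and Σzᵢ/Kᵢ = 1.0527 > 1, so g(0) = 0.3362 > 0 and g(1) = -0.0527 < 0.
Newton–Raphson from ψ = 0.5:
  ψ = 0.5000: g = 0.11447, g' = -0.3468 → ψ = 0.8301
  ψ = 0.8301: g = 0.00524, g' = -0.3297 → ψ = 0.8460
Converged at ψ = 0.8460.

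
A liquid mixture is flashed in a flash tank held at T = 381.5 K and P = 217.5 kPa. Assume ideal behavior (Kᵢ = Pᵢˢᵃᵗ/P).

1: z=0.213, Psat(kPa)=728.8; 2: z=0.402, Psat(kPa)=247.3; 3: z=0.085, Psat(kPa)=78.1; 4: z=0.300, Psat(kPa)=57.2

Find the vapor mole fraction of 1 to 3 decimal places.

Raoult's law: Kᵢ = Pᵢˢᵃᵗ/P = Pᵢˢᵃᵗ/217.5.
  K_1 = 728.8/217.5 = 3.35080, K_2 = 247.3/217.5 = 1.13701, K_3 = 78.1/217.5 = 0.35908, K_4 = 57.2/217.5 = 0.26299
Material balance + equilibrium reduce to Σ zᵢ(Kᵢ−1)/(1+β(Kᵢ−1)) = 0.
Feasibility: ΣzᵢKᵢ = 1.280, Σzᵢ/Kᵢ = 1.795 — both > 1, two phases present.
Newton iteration, β⁰ = 0.5:
  β = 0.500: g = -0.1486, g' = -0.740 → β = 0.299
  β = 0.299: g = -0.0041, g' = -0.734 → β = 0.293
  β = 0.293: g = 0.0000, g' = -0.737 → β = 0.294
Converged at β = 0.294.
Compositions from xᵢ = zᵢ/(1+β(Kᵢ−1)), yᵢ = Kᵢxᵢ:
  1: x = 0.126, y = 0.422
  2: x = 0.386, y = 0.439
  3: x = 0.105, y = 0.038
  4: x = 0.383, y = 0.101

y_1 = 0.422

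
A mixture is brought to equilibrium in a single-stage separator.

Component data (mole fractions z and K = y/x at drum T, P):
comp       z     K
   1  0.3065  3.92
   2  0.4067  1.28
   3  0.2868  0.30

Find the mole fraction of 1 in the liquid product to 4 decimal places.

Let ψ = V/F and solve Σ zᵢ(Kᵢ−1)/(1+ψ(Kᵢ−1)) = 0.
Check two-phase: ΣzᵢKᵢ = 1.8081 > 1 and Σzᵢ/Kᵢ = 1.3519 > 1, so g(0) = 0.8081 > 0 and g(1) = -0.3519 < 0.
Newton–Raphson from ψ = 0.5:
  ψ = 0.5000: g = 0.15484, g' = -0.7890 → ψ = 0.6963
  ψ = 0.6963: g = -0.00126, g' = -0.8412 → ψ = 0.6948
Converged at ψ = 0.6948.
Compositions from xᵢ = zᵢ/(1+ψ(Kᵢ−1)), yᵢ = Kᵢxᵢ:
  1: x = 0.1012, y = 0.3967
  2: x = 0.3405, y = 0.4358
  3: x = 0.5583, y = 0.1675

x_1 = 0.1012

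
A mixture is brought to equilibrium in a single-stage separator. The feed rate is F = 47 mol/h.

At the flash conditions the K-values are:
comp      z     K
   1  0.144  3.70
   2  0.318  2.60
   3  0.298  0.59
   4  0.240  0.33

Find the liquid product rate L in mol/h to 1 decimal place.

Let ψ = V/F and solve Σ zᵢ(Kᵢ−1)/(1+ψ(Kᵢ−1)) = 0.
Feasibility: ΣzᵢKᵢ = 1.615, Σzᵢ/Kᵢ = 1.394 — both > 1, two phases present.
Newton iteration, ψ⁰ = 0.34:
  ψ = 0.340: g = 0.1820, g' = -0.875 → ψ = 0.548
  ψ = 0.548: g = 0.0162, g' = -0.754 → ψ = 0.570
Converged at ψ = 0.570.
Then V = ψ·F = 0.5695·47 = 26.8 mol/h and L = F − V = 20.2 mol/h.

L = 20.2 mol/h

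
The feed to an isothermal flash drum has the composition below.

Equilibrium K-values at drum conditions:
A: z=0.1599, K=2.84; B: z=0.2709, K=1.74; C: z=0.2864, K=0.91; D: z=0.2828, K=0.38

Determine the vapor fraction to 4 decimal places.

ψ = 0.5403

Let ψ = V/F and solve Σ zᵢ(Kᵢ−1)/(1+ψ(Kᵢ−1)) = 0.
g(0) = ΣzᵢKᵢ − 1 = 0.2936 and g(1) = 1 − Σzᵢ/Kᵢ = -0.2709, so a root lies in (0, 1).
Newton–Raphson from ψ = 0.58:
  ψ = 0.5800: g = -0.01840, g' = -0.4670 → ψ = 0.5406
  ψ = 0.5406: g = -0.00014, g' = -0.4603 → ψ = 0.5403
Converged at ψ = 0.5403.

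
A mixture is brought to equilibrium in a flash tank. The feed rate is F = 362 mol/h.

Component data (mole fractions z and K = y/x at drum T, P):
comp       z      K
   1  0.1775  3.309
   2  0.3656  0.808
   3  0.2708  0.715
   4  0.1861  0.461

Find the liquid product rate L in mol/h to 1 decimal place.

Let β = V/F and solve Σ zᵢ(Kᵢ−1)/(1+β(Kᵢ−1)) = 0.
Check two-phase: ΣzᵢKᵢ = 1.1622 > 1 and Σzᵢ/Kᵢ = 1.2885 > 1, so g(0) = 0.1622 > 0 and g(1) = -0.2885 < 0.
Newton iteration, β⁰ = 0.3:
  β = 0.3000: g = -0.03641, g' = -0.4487 → β = 0.2189
  β = 0.2189: g = 0.00295, g' = -0.5268 → β = 0.2245
Converged at β = 0.2245.
Then V = β·F = 0.2245·362 = 81.3 mol/h and L = F − V = 280.7 mol/h.

L = 280.7 mol/h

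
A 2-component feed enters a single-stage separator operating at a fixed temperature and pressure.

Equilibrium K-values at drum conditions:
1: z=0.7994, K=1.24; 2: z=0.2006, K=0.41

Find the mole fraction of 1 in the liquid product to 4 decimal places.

Let β = V/F and solve Σ zᵢ(Kᵢ−1)/(1+β(Kᵢ−1)) = 0.
g(0) = ΣzᵢKᵢ − 1 = 0.0735 and g(1) = 1 − Σzᵢ/Kᵢ = -0.1339, so a root lies in (0, 1).
Binary case is linear: z₁(K₁−1)(1+β(K₂−1)) + z₂(K₂−1)(1+β(K₁−1)) = 0
⇒ β = [z₁(K₁−1)+z₂(K₂−1)] / [−(K₁−1)(K₂−1)] = 0.07350/0.14160 = 0.5191
Compositions from xᵢ = zᵢ/(1+β(Kᵢ−1)), yᵢ = Kᵢxᵢ:
  1: x = 0.7108, y = 0.8814
  2: x = 0.2892, y = 0.1186

x_1 = 0.7108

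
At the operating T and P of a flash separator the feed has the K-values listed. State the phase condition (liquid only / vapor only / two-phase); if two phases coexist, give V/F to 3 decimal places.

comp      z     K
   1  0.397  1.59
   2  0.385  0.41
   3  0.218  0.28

liquid only

ΣzᵢKᵢ = 0.850; Σzᵢ/Kᵢ = 1.967.
Since ΣzᵢKᵢ < 1 the mixture is below its bubble point — single liquid phase.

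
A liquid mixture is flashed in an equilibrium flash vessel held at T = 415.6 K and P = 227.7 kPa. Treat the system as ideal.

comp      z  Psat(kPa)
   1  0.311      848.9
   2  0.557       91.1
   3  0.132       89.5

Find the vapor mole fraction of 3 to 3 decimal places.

y_3 = 0.062

Raoult's law: Kᵢ = Pᵢˢᵃᵗ/P = Pᵢˢᵃᵗ/227.7.
  K_1 = 848.9/227.7 = 3.72815, K_2 = 91.1/227.7 = 0.40009, K_3 = 89.5/227.7 = 0.39306
Rachford–Rice: g(ψ) = Σ zᵢ(Kᵢ−1)/(1+ψ(Kᵢ−1)) = 0.
Feasibility: ΣzᵢKᵢ = 1.434, Σzᵢ/Kᵢ = 1.811 — both > 1, two phases present.
Newton iteration, ψ⁰ = 0.5:
  ψ = 0.500: g = -0.2335, g' = -0.923 → ψ = 0.247
  ψ = 0.247: g = 0.0201, g' = -1.169 → ψ = 0.264
  ψ = 0.264: g = 0.0003, g' = -1.133 → ψ = 0.265
Converged at ψ = 0.265.
Compositions from xᵢ = zᵢ/(1+ψ(Kᵢ−1)), yᵢ = Kᵢxᵢ:
  1: x = 0.181, y = 0.673
  2: x = 0.662, y = 0.265
  3: x = 0.157, y = 0.062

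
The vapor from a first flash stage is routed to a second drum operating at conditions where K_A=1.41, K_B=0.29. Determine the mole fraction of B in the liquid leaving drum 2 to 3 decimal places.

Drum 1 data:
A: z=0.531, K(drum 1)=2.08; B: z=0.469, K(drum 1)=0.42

x_B (drum 2) = 0.366

Drum 1:
Rachford–Rice: g(ψ₁) = Σ zᵢ(Kᵢ−1)/(1+ψ₁(Kᵢ−1)) = 0.
Check two-phase: ΣzᵢKᵢ = 1.301 > 1 and Σzᵢ/Kᵢ = 1.372 > 1, so g(0) = 0.301 > 0 and g(1) = -0.372 < 0.
Iterate (Newton) starting at ψ₁ = 0.5:
  ψ₁ = 0.500: g = -0.0107, g' = -0.574 → ψ₁ = 0.481
Converged at ψ₁ = 0.481.
Drum-1 compositions:
  A: x = 0.349, y = 0.727
  B: x = 0.651, y = 0.273
Drum-2 feed = drum-1 vapor: z₂ = (0.7267, 0.2733).
Drum 2:
Binary case is linear: z₁(K₁−1)(1+ψ₂(K₂−1)) + z₂(K₂−1)(1+ψ₂(K₁−1)) = 0
⇒ ψ₂ = [z₁(K₁−1)+z₂(K₂−1)] / [−(K₁−1)(K₂−1)] = 0.1040/0.2911 = 0.357
  A: x = 0.634, y = 0.894
  B: x = 0.366, y = 0.106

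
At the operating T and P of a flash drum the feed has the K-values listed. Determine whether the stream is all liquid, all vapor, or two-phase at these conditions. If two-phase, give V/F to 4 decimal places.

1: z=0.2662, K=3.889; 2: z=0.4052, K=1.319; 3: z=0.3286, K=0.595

all vapor

ΣzᵢKᵢ = 1.7652; Σzᵢ/Kᵢ = 0.9279.
Since Σzᵢ/Kᵢ < 1 the mixture is above its dew point — single vapor phase.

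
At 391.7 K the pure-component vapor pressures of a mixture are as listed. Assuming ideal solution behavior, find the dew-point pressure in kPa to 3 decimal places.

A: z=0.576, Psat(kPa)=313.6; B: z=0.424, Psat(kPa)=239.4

At the dew point ψ → 1, so Σzᵢ/Kᵢ = 1 with Kᵢ = Pᵢˢᵃᵗ/P ⇒ 1/P = Σzᵢ/Pᵢˢᵃᵗ.
1/P = 0.576/313.6 + 0.424/239.4 = 0.003608 ⇒ P = 277.175 kPa

Pdew = 277.175 kPa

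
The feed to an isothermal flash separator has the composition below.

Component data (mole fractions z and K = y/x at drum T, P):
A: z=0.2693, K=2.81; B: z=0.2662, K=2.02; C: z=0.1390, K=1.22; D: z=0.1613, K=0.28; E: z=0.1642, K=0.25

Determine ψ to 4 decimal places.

ψ = 0.6009

Material balance + equilibrium reduce to Σ zᵢ(Kᵢ−1)/(1+ψ(Kᵢ−1)) = 0.
Check two-phase: ΣzᵢKᵢ = 1.5503 > 1 and Σzᵢ/Kᵢ = 1.5744 > 1, so g(0) = 0.5503 > 0 and g(1) = -0.5744 < 0.
Newton iteration, ψ⁰ = 0.5:
  ψ = 0.5000: g = 0.08473, g' = -0.8106 → ψ = 0.6045
  ψ = 0.6045: g = -0.00324, g' = -0.8837 → ψ = 0.6009
Converged at ψ = 0.6009.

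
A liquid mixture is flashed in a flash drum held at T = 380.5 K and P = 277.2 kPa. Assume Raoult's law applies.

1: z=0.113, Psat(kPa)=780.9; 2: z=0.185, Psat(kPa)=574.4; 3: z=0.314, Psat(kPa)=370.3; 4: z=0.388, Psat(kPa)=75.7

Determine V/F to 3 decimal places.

V/F = 0.328

Raoult's law: Kᵢ = Pᵢˢᵃᵗ/P = Pᵢˢᵃᵗ/277.2.
  K_1 = 780.9/277.2 = 2.81710, K_2 = 574.4/277.2 = 2.07215, K_3 = 370.3/277.2 = 1.33586, K_4 = 75.7/277.2 = 0.27309
Material balance + equilibrium reduce to Σ zᵢ(Kᵢ−1)/(1+V/F(Kᵢ−1)) = 0.
g(0) = ΣzᵢKᵢ − 1 = 0.227 and g(1) = 1 − Σzᵢ/Kᵢ = -0.785, so a root lies in (0, 1).
Newton iteration, V/F⁰ = 0.5:
  V/F = 0.500: g = -0.1161, g' = -0.725 → V/F = 0.340
  V/F = 0.340: g = -0.0076, g' = -0.647 → V/F = 0.328
Converged at V/F = 0.328.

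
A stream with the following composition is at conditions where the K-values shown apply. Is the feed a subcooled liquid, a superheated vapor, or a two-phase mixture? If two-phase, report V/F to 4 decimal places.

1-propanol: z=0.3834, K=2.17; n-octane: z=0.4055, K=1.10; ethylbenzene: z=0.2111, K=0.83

ΣzᵢKᵢ = 1.4532; Σzᵢ/Kᵢ = 0.7997.
Since Σzᵢ/Kᵢ < 1 the mixture is above its dew point — single vapor phase.

superheated vapor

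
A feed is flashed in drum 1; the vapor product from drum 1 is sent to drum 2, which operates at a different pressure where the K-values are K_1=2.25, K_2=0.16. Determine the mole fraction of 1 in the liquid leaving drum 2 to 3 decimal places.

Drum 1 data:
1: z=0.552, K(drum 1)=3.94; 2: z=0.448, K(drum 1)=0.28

x_1 (drum 2) = 0.402

Drum 1:
Rachford–Rice: g(ψ₁) = Σ zᵢ(Kᵢ−1)/(1+ψ₁(Kᵢ−1)) = 0.
Check two-phase: ΣzᵢKᵢ = 2.300 > 1 and Σzᵢ/Kᵢ = 1.740 > 1, so g(0) = 1.300 > 0 and g(1) = -0.740 < 0.
Binary case is linear: z₁(K₁−1)(1+ψ₁(K₂−1)) + z₂(K₂−1)(1+ψ₁(K₁−1)) = 0
⇒ ψ₁ = [z₁(K₁−1)+z₂(K₂−1)] / [−(K₁−1)(K₂−1)] = 1.3003/2.1168 = 0.614
Drum-1 compositions:
  1: x = 0.197, y = 0.775
  2: x = 0.803, y = 0.225
Drum-2 feed = drum-1 vapor: z₂ = (0.7751, 0.2249).
Drum 2:
Material balance + equilibrium reduce to Σ zᵢ(Kᵢ−1)/(1+ψ₂(Kᵢ−1)) = 0.
Feasibility: ΣzᵢKᵢ = 1.780, Σzᵢ/Kᵢ = 1.750 — both > 1, two phases present.
Binary case is linear: z₁(K₁−1)(1+ψ₂(K₂−1)) + z₂(K₂−1)(1+ψ₂(K₁−1)) = 0
⇒ ψ₂ = [z₁(K₁−1)+z₂(K₂−1)] / [−(K₁−1)(K₂−1)] = 0.7799/1.0500 = 0.743
  1: x = 0.402, y = 0.904
  2: x = 0.598, y = 0.096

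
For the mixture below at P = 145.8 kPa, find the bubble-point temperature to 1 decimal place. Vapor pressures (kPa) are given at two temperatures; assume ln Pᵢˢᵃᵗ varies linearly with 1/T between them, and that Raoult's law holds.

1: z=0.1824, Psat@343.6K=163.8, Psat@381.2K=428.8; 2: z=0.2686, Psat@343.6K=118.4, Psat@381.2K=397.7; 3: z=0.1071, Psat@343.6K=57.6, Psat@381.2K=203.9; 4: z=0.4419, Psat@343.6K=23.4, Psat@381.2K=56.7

T = 364.3 K

Bubble-point temperature: ΣzᵢPᵢˢᵃᵗ(T) = P. Interpolate ln Pᵢˢᵃᵗ = aᵢ + bᵢ/T.
  T = 343.6 K: ΣzᵢPᵢˢᵃᵗ = 78.19 kPa
  T = 381.2 K: ΣzᵢPᵢˢᵃᵗ = 231.93 kPa
  T = 362.4 K: ΣzᵢPᵢˢᵃᵗ = 138.17 kPa
  T = 371.8 K: ΣzᵢPᵢˢᵃᵗ = 180.09 kPa
  T = 367.1 K: ΣzᵢPᵢˢᵃᵗ = 157.99 kPa
  T = 364.8 K: ΣzᵢPᵢˢᵃᵗ = 148.02 kPa
Interpolating between 362.4 K and 364.8 K gives T ≈ 364.3 K.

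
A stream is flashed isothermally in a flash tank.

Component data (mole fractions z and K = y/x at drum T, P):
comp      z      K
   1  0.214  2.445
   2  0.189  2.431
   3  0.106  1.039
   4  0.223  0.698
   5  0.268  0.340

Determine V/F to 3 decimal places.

Material balance + equilibrium reduce to Σ zᵢ(Kᵢ−1)/(1+V/F(Kᵢ−1)) = 0.
g(0) = ΣzᵢKᵢ − 1 = 0.340 and g(1) = 1 − Σzᵢ/Kᵢ = -0.375, so a root lies in (0, 1).
Newton iteration, V/F⁰ = 0.5:
  V/F = 0.500: g = -0.0021, g' = -0.571 → V/F = 0.496
Converged at V/F = 0.496.

V/F = 0.496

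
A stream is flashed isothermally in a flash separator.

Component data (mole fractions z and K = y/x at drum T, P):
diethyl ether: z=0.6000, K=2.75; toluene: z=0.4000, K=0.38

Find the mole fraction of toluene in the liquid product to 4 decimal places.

x_toluene = 0.7384

Binary case is linear: z₁(K₁−1)(1+V/F(K₂−1)) + z₂(K₂−1)(1+V/F(K₁−1)) = 0
⇒ V/F = [z₁(K₁−1)+z₂(K₂−1)] / [−(K₁−1)(K₂−1)] = 0.80200/1.08500 = 0.7392
Compositions from xᵢ = zᵢ/(1+V/F(Kᵢ−1)), yᵢ = Kᵢxᵢ:
  diethyl ether: x = 0.2616, y = 0.7194
  toluene: x = 0.7384, y = 0.2806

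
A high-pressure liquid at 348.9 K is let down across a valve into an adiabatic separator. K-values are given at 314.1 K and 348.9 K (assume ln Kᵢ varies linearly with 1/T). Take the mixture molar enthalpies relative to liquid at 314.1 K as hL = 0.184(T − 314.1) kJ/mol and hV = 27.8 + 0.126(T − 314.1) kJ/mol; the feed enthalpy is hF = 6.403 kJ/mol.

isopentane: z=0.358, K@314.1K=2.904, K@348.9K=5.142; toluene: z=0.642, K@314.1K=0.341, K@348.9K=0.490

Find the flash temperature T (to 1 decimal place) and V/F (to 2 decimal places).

Adiabatic flash: solve Rachford–Rice at each trial T, then check hF = ψ·hV(T) + (1−ψ)·hL(T).
  T = 314.1 K: K = (2.904, 0.341), RR gives ψ = 0.206, H_out = 5.729 kJ/mol
  T = 348.9 K: K = (5.142, 0.490), RR gives ψ = 0.547, H_out = 20.505 kJ/mol
  T = 331.5 K: K = (3.923, 0.413), RR gives ψ = 0.390, H_out = 13.647 kJ/mol
  T = 322.8 K: K = (3.389, 0.376), RR gives ψ = 0.305, H_out = 9.927 kJ/mol
  T = 318.5 K: K = (3.143, 0.359), RR gives ψ = 0.259, H_out = 7.932 kJ/mol
  T = 316.3 K: K = (3.022, 0.350), RR gives ψ = 0.233, H_out = 6.854 kJ/mol
Linear interpolation between T = 314.1 (H_out = 5.729) and T = 316.3 (H_out = 6.854) on hF = 6.403 gives T ≈ 315.4 K, at which ψ = 0.22.

T = 315.4 K, V/F = 0.22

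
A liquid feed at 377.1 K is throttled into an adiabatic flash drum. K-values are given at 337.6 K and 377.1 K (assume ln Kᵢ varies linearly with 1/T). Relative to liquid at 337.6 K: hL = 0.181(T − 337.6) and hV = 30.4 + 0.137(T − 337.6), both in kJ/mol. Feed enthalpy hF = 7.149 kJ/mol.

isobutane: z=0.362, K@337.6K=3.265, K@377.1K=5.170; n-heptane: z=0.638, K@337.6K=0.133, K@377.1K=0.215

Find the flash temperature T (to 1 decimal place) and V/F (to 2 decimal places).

T = 346.4 K, V/F = 0.18

Adiabatic flash: solve Rachford–Rice at each trial T, then check hF = ψ·hV(T) + (1−ψ)·hL(T).
  T = 337.6 K: K = (3.265, 0.133), RR gives ψ = 0.136, H_out = 4.130 kJ/mol
  T = 377.1 K: K = (5.170, 0.215), RR gives ψ = 0.308, H_out = 15.982 kJ/mol
  T = 357.4 K: K = (4.163, 0.171), RR gives ψ = 0.235, H_out = 10.530 kJ/mol
  T = 347.5 K: K = (3.700, 0.152), RR gives ψ = 0.190, H_out = 7.496 kJ/mol
  T = 342.6 K: K = (3.481, 0.142), RR gives ψ = 0.165, H_out = 5.880 kJ/mol
  T = 345.1 K: K = (3.592, 0.147), RR gives ψ = 0.178, H_out = 6.715 kJ/mol
Linear interpolation between T = 345.1 (H_out = 6.715) and T = 347.5 (H_out = 7.496) on hF = 7.149 gives T ≈ 346.4 K, at which ψ = 0.18.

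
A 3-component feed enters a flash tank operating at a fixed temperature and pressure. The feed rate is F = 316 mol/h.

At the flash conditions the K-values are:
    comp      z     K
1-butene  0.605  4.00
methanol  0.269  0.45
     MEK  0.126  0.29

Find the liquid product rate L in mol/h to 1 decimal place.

L = 45.2 mol/h

Rachford–Rice: g(ψ) = Σ zᵢ(Kᵢ−1)/(1+ψ(Kᵢ−1)) = 0.
g(0) = ΣzᵢKᵢ − 1 = 1.578 and g(1) = 1 − Σzᵢ/Kᵢ = -0.184, so a root lies in (0, 1).
Iterate (Newton) starting at ψ = 0.55:
  ψ = 0.550: g = 0.3260, g' = -1.114 → ψ = 0.843
  ψ = 0.843: g = 0.0159, g' = -1.114 → ψ = 0.857
Converged at ψ = 0.857.
Then V = ψ·F = 0.8569·316 = 270.8 mol/h and L = F − V = 45.2 mol/h.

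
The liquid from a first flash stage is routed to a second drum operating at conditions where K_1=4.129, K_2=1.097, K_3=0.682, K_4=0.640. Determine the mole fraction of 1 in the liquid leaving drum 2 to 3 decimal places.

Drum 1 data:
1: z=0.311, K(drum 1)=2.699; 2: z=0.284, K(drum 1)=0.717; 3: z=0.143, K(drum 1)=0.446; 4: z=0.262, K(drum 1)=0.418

x_1 (drum 2) = 0.063

Drum 1:
Let ψ₁ = V/F and solve Σ zᵢ(Kᵢ−1)/(1+ψ₁(Kᵢ−1)) = 0.
Check two-phase: ΣzᵢKᵢ = 1.216 > 1 and Σzᵢ/Kᵢ = 1.459 > 1, so g(0) = 0.216 > 0 and g(1) = -0.459 < 0.
Iterate (Newton) starting at ψ₁ = 0.5:
  ψ₁ = 0.500: g = -0.1326, g' = -0.554 → ψ₁ = 0.261
  ψ₁ = 0.261: g = 0.0071, g' = -0.641 → ψ₁ = 0.272
Converged at ψ₁ = 0.272.
Drum-1 compositions:
  1: x = 0.213, y = 0.574
  2: x = 0.308, y = 0.221
  3: x = 0.168, y = 0.075
  4: x = 0.311, y = 0.130
Drum-2 feed = drum-1 liquid: z₂ = (0.2128, 0.3077, 0.1683, 0.3112).
Drum 2:
Let ψ₂ = V/F and solve Σ zᵢ(Kᵢ−1)/(1+ψ₂(Kᵢ−1)) = 0.
g(0) = ΣzᵢKᵢ − 1 = 0.530 and g(1) = 1 − Σzᵢ/Kᵢ = -0.065, so a root lies in (0, 1).
Newton iteration, ψ₂⁰ = 0.5:
  ψ₂ = 0.500: g = 0.0878, g' = -0.403 → ψ₂ = 0.718
  ψ₂ = 0.718: g = 0.0126, g' = -0.302 → ψ₂ = 0.759
  ψ₂ = 0.759: g = 0.0002, g' = -0.291 → ψ₂ = 0.760
Converged at ψ₂ = 0.760.
  1: x = 0.063, y = 0.260
  2: x = 0.287, y = 0.314
  3: x = 0.222, y = 0.151
  4: x = 0.428, y = 0.274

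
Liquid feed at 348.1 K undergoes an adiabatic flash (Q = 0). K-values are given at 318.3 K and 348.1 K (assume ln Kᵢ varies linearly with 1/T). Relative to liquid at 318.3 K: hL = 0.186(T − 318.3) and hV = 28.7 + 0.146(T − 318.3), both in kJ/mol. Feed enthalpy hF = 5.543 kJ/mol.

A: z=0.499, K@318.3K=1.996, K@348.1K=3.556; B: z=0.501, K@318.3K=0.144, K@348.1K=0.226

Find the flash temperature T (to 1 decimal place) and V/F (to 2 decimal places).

T = 322.6 K, V/F = 0.17

Adiabatic flash: solve Rachford–Rice at each trial T, then check hF = ψ·hV(T) + (1−ψ)·hL(T).
  T = 318.3 K: K = (1.996, 0.144), RR gives ψ = 0.080, H_out = 2.294 kJ/mol
  T = 348.1 K: K = (3.556, 0.226), RR gives ψ = 0.449, H_out = 17.885 kJ/mol
  T = 333.2 K: K = (2.699, 0.182), RR gives ψ = 0.315, H_out = 11.632 kJ/mol
  T = 325.8 K: K = (2.331, 0.163), RR gives ψ = 0.220, H_out = 7.630 kJ/mol
  T = 322.1 K: K = (2.161, 0.153), RR gives ψ = 0.158, H_out = 5.215 kJ/mol
  T = 324.0 K: K = (2.248, 0.158), RR gives ψ = 0.191, H_out = 6.499 kJ/mol
Linear interpolation between T = 322.1 (H_out = 5.215) and T = 324.0 (H_out = 6.499) on hF = 5.543 gives T ≈ 322.6 K, at which ψ = 0.17.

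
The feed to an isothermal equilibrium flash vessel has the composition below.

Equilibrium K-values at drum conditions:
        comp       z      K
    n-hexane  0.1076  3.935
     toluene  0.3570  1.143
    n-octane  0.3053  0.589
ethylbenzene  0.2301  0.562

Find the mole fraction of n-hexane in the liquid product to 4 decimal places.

Let β = V/F and solve Σ zᵢ(Kᵢ−1)/(1+β(Kᵢ−1)) = 0.
Check two-phase: ΣzᵢKᵢ = 1.1406 > 1 and Σzᵢ/Kᵢ = 1.2674 > 1, so g(0) = 0.1406 > 0 and g(1) = -0.2674 < 0.
Newton iteration, β⁰ = 0.5:
  β = 0.5000: g = -0.11135, g' = -0.3127 → β = 0.1439
  β = 0.1439: g = 0.03114, g' = -0.5738 → β = 0.1981
  β = 0.1981: g = 0.00236, g' = -0.4915 → β = 0.2029
  β = 0.2029: g = 0.00001, g' = -0.4855 → β = 0.2030
Converged at β = 0.2030.
Compositions from xᵢ = zᵢ/(1+β(Kᵢ−1)), yᵢ = Kᵢxᵢ:
  n-hexane: x = 0.0674, y = 0.2653
  toluene: x = 0.3469, y = 0.3965
  n-octane: x = 0.3331, y = 0.1962
  ethylbenzene: x = 0.2526, y = 0.1419

x_n-hexane = 0.0674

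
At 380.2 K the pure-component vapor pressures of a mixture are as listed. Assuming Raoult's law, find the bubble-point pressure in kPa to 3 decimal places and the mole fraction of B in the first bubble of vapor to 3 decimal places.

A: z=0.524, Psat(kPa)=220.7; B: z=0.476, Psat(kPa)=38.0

Pbub = 133.735 kPa, y_B = 0.135

At the bubble point ψ → 0, so ΣzᵢKᵢ = 1 with Kᵢ = Pᵢˢᵃᵗ/P ⇒ P = ΣzᵢPᵢˢᵃᵗ.
P = 0.524·220.7 + 0.476·38.0 = 133.735 kPa
yᵢ = zᵢPᵢˢᵃᵗ/P ⇒ y_B = 0.476·38.0/133.735 = 0.135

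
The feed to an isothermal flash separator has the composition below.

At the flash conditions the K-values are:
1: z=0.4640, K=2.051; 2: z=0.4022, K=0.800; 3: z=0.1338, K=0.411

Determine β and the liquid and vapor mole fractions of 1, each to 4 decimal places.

β = 0.8580, x_1 = 0.2440, y_1 = 0.5004

Material balance + equilibrium reduce to Σ zᵢ(Kᵢ−1)/(1+β(Kᵢ−1)) = 0.
Check two-phase: ΣzᵢKᵢ = 1.3284 > 1 and Σzᵢ/Kᵢ = 1.0545 > 1, so g(0) = 0.3284 > 0 and g(1) = -0.0545 < 0.
Iterate (Newton) starting at β = 0.46:
  β = 0.4600: g = 0.13205, g' = -0.3397 → β = 0.8487
  β = 0.8487: g = 0.00330, g' = -0.3521 → β = 0.8580
Converged at β = 0.8580.
Compositions from xᵢ = zᵢ/(1+β(Kᵢ−1)), yᵢ = Kᵢxᵢ:
  1: x = 0.2440, y = 0.5004
  2: x = 0.4855, y = 0.3884
  3: x = 0.2705, y = 0.1112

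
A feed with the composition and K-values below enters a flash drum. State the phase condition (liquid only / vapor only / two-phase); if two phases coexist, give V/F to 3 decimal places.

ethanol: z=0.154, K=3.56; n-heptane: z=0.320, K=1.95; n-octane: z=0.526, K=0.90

ΣzᵢKᵢ = 1.646; Σzᵢ/Kᵢ = 0.792.
Since Σzᵢ/Kᵢ < 1 the mixture is above its dew point — single vapor phase.

vapor only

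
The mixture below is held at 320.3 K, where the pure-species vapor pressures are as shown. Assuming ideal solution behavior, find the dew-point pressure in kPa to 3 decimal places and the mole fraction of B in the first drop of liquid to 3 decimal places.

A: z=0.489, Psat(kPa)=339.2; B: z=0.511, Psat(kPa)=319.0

Pdew = 328.568 kPa, x_B = 0.526

At the dew point ψ → 1, so Σzᵢ/Kᵢ = 1 with Kᵢ = Pᵢˢᵃᵗ/P ⇒ 1/P = Σzᵢ/Pᵢˢᵃᵗ.
1/P = 0.489/339.2 + 0.511/319.0 = 0.003044 ⇒ P = 328.568 kPa
xᵢ = zᵢP/Pᵢˢᵃᵗ ⇒ x_B = 0.511·328.568/319.0 = 0.526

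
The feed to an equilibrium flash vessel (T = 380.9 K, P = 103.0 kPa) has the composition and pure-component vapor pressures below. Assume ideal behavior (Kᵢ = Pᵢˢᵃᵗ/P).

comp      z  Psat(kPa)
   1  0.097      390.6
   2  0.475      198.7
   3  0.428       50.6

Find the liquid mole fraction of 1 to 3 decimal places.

x_1 = 0.032

Raoult's law: Kᵢ = Pᵢˢᵃᵗ/P = Pᵢˢᵃᵗ/103.0.
  K_1 = 390.6/103.0 = 3.79223, K_2 = 198.7/103.0 = 1.92913, K_3 = 50.6/103.0 = 0.49126
Iterate (Newton) starting at ψ = 0.36:
  ψ = 0.360: g = 0.1992, g' = -0.584 → ψ = 0.701
  ψ = 0.701: g = 0.0204, g' = -0.504 → ψ = 0.741
Converged at ψ = 0.741.
Compositions from xᵢ = zᵢ/(1+ψ(Kᵢ−1)), yᵢ = Kᵢxᵢ:
  1: x = 0.032, y = 0.120
  2: x = 0.281, y = 0.543
  3: x = 0.687, y = 0.338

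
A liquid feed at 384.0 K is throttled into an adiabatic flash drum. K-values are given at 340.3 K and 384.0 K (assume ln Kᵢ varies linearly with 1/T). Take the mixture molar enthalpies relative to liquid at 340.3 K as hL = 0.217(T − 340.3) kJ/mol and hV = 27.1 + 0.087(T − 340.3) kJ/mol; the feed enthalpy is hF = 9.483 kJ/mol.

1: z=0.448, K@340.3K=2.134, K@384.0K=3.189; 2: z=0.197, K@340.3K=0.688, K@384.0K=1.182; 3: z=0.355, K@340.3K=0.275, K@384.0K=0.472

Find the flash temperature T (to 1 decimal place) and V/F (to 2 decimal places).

Adiabatic flash: solve Rachford–Rice at each trial T, then check hF = ψ·hV(T) + (1−ψ)·hL(T).
  T = 340.3 K: K = (2.134, 0.688, 0.275), RR gives ψ = 0.273, H_out = 7.393 kJ/mol
  T = 384.0 K: K = (3.189, 1.182, 0.472), RR gives ψ = 0.906, H_out = 28.895 kJ/mol
  T = 362.1 K: K = (2.639, 0.916, 0.366), RR gives ψ = 0.585, H_out = 18.916 kJ/mol
  T = 351.2 K: K = (2.381, 0.797, 0.319), RR gives ψ = 0.433, H_out = 13.499 kJ/mol
  T = 345.8 K: K = (2.257, 0.742, 0.297), RR gives ψ = 0.356, H_out = 10.586 kJ/mol
  T = 343.1 K: K = (2.196, 0.715, 0.286), RR gives ψ = 0.316, H_out = 9.051 kJ/mol
  T = 344.5 K: K = (2.228, 0.729, 0.291), RR gives ψ = 0.337, H_out = 9.855 kJ/mol
  T = 343.8 K: K = (2.212, 0.722, 0.289), RR gives ψ = 0.326, H_out = 9.455 kJ/mol
Linear interpolation between T = 343.8 (H_out = 9.455) and T = 344.5 (H_out = 9.855) on hF = 9.483 gives T ≈ 343.8 K, at which ψ = 0.33.

T = 343.8 K, V/F = 0.33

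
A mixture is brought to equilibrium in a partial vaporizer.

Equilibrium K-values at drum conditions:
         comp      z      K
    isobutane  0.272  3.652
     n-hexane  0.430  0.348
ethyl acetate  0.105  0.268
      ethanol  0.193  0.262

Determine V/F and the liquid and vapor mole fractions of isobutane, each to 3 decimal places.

V/F = 0.122, x_isobutane = 0.206, y_isobutane = 0.751

Iterate (Newton) starting at V/F = 0.5:
  V/F = 0.500: g = -0.4528, g' = -1.160 → V/F = 0.110
  V/F = 0.110: g = 0.0184, g' = -1.551 → V/F = 0.121
  V/F = 0.121: g = 0.0003, g' = -1.505 → V/F = 0.122
Converged at V/F = 0.122.
Compositions from xᵢ = zᵢ/(1+V/F(Kᵢ−1)), yᵢ = Kᵢxᵢ:
  isobutane: x = 0.206, y = 0.751
  n-hexane: x = 0.467, y = 0.163
  ethyl acetate: x = 0.115, y = 0.031
  ethanol: x = 0.212, y = 0.056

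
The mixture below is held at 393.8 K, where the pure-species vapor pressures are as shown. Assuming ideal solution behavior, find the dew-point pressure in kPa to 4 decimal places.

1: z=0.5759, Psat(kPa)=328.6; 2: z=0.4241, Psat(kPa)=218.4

At the dew point ψ → 1, so Σzᵢ/Kᵢ = 1 with Kᵢ = Pᵢˢᵃᵗ/P ⇒ 1/P = Σzᵢ/Pᵢˢᵃᵗ.
1/P = 0.5759/328.6 + 0.4241/218.4 = 0.0036944 ⇒ P = 270.6773 kPa

Pdew = 270.6773 kPa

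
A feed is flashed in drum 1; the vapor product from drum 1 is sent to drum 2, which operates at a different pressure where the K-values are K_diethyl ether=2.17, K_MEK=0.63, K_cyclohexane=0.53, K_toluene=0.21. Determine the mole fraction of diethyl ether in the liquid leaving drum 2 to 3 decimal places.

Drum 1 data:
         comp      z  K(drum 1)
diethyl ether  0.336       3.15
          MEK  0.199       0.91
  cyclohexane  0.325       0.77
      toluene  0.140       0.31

Drum 1:
Newton–Raphson from ψ₁ = 0.6:
  ψ₁ = 0.600: g = 0.0450, g' = -0.515 → ψ₁ = 0.687
Converged at ψ₁ = 0.687.
Drum-1 compositions:
  diethyl ether: x = 0.136, y = 0.427
  MEK: x = 0.212, y = 0.193
  cyclohexane: x = 0.386, y = 0.297
  toluene: x = 0.266, y = 0.083
Drum-2 feed = drum-1 vapor: z₂ = (0.4272, 0.1930, 0.2972, 0.0825).
Drum 2:
Newton–Raphson from ψ₂ = 0.33:
  ψ₂ = 0.330: g = 0.0257, g' = -0.525 → ψ₂ = 0.379
Converged at ψ₂ = 0.379.
  diethyl ether: x = 0.296, y = 0.642
  MEK: x = 0.225, y = 0.141
  cyclohexane: x = 0.362, y = 0.192
  toluene: x = 0.118, y = 0.025

x_diethyl ether (drum 2) = 0.296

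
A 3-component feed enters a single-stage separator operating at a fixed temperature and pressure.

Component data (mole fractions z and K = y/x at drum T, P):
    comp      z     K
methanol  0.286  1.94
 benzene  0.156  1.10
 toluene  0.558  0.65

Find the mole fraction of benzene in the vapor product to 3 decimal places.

Newton iteration, V/F⁰ = 0.5:
  V/F = 0.500: g = -0.0390, g' = -0.219 → V/F = 0.322
  V/F = 0.322: g = 0.0014, g' = -0.237 → V/F = 0.328
Converged at V/F = 0.328.
Compositions from xᵢ = zᵢ/(1+V/F(Kᵢ−1)), yᵢ = Kᵢxᵢ:
  methanol: x = 0.219, y = 0.424
  benzene: x = 0.151, y = 0.166
  toluene: x = 0.630, y = 0.410

y_benzene = 0.166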